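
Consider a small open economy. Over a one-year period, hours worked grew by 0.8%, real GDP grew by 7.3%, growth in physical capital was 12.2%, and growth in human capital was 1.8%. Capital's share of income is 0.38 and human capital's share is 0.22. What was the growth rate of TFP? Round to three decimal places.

TFP growth was 1.948%.

Labor's share = 1 − 0.38 − 0.22 = 0.4.
Physical capital: 0.38 × 12.2 = 4.636 pp.
Human capital: 0.22 × 1.8 = 0.396 pp.
Hours worked: 0.4 × 0.8 = 0.32 pp.
TFP growth = 7.3 − 5.352 = 1.948%.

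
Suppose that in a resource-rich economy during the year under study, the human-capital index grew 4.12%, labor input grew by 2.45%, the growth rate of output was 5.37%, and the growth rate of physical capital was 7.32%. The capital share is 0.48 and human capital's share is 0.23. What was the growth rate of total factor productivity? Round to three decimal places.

0.198%

Labor's share = 1 − 0.48 − 0.23 = 0.29.
Physical capital: 0.48 × 7.32 = 3.5136 pp.
The human-capital index: 0.23 × 4.12 = 0.9476 pp.
Labor input: 0.29 × 2.45 = 0.7105 pp.
TFP growth = 5.37 − 5.1717 = 0.1983%.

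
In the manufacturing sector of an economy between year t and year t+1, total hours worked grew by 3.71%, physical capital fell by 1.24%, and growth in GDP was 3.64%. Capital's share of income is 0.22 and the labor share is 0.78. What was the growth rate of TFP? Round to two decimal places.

1.02%

Labor's share = 1 − 0.22 = 0.78.
Physical capital: 0.22 × (-1.24) = -0.2728 pp.
Total hours worked: 0.78 × 3.71 = 2.8938 pp.
TFP growth = 3.64 − 2.621 = 1.019%.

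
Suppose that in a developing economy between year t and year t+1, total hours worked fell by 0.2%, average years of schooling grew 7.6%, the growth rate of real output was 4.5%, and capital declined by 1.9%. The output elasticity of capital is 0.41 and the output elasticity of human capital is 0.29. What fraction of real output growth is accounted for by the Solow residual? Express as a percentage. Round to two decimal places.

69.67%

Labor's share = 1 − 0.41 − 0.29 = 0.3.
Capital: 0.41 × (-1.9) = -0.779 pp.
Average years of schooling: 0.29 × 7.6 = 2.204 pp.
Total hours worked: 0.3 × (-0.2) = -0.06 pp.
TFP growth = 4.5 − 1.365 = 3.135%.
TFP share of growth = 3.135 / 4.5 × 100 = 69.6667%.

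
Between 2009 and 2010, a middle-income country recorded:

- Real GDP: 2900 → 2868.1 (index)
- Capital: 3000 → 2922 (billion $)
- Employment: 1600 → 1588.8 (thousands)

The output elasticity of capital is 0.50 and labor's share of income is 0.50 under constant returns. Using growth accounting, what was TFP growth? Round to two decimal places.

Real GDP growth = (2868.1 − 2900) / 2900 = -1.1%.
Capital growth = (2922 − 3000) / 3000 = -2.6%.
Employment growth = (1588.8 − 1600) / 1600 = -0.7%.
Labor's share = 1 − 0.5 = 0.5.
Capital: 0.5 × (-2.6) = -1.3 pp.
Employment: 0.5 × (-0.7) = -0.35 pp.
TFP growth = -1.1 + 1.65 = 0.55%.

0.55%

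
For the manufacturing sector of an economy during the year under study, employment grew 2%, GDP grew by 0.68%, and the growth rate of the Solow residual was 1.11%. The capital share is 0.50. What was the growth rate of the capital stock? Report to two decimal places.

-2.86%

Labor's share = 1 − 0.5 = 0.5.
gY = gA + 0.5×2 + 0.5×g.
0.5×g = 0.68 − 1.11 − 1 = -1.43.
g = -1.43 / 0.5 = -2.86%.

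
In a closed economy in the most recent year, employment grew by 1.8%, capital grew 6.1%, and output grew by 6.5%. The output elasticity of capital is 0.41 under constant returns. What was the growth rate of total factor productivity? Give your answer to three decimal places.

2.937%

Labor's share = 1 − 0.41 = 0.59.
Capital: 0.41 × 6.1 = 2.501 pp.
Employment: 0.59 × 1.8 = 1.062 pp.
TFP growth = 6.5 − 3.563 = 2.937%.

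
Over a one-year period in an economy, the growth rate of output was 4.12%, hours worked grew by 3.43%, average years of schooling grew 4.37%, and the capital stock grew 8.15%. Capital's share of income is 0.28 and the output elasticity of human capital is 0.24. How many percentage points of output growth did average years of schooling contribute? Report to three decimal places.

1.049

Contribution = share × growth = 0.24 × 4.37 = 1.0488 pp.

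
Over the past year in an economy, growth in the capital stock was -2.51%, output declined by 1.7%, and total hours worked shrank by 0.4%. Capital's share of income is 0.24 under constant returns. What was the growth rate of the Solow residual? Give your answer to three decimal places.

Labor's share = 1 − 0.24 = 0.76.
The capital stock: 0.24 × (-2.51) = -0.6024 pp.
Total hours worked: 0.76 × (-0.4) = -0.304 pp.
TFP growth = -1.7 + 0.9064 = -0.7936%.

-0.794%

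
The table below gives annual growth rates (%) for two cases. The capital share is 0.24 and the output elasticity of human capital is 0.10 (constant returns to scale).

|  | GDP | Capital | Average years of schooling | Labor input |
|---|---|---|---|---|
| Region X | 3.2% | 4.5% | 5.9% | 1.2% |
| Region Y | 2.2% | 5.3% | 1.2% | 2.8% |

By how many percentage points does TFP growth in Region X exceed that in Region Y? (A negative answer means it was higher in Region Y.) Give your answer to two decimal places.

1.78 percentage points

Labor's share = 1 − 0.24 − 0.1 = 0.66.
Region X: TFP = 3.2 − 1.08 − 0.59 − 0.792 = 0.738%.
Region Y: TFP = 2.2 − 1.272 − 0.12 − 1.848 = -1.04%.
Difference = 0.738 − (-1.04) = 1.778 pp.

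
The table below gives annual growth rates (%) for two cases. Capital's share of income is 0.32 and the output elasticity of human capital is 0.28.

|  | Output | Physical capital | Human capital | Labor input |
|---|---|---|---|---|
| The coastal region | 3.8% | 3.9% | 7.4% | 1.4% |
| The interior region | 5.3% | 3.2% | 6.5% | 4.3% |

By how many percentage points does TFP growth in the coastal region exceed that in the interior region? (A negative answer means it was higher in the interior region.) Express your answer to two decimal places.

-0.82 percentage points

Labor's share = 1 − 0.32 − 0.28 = 0.4.
The coastal region: TFP = 3.8 − 1.248 − 2.072 − 0.56 = -0.08%.
The interior region: TFP = 5.3 − 1.024 − 1.82 − 1.72 = 0.736%.
Difference = -0.08 − (0.736) = -0.816 pp.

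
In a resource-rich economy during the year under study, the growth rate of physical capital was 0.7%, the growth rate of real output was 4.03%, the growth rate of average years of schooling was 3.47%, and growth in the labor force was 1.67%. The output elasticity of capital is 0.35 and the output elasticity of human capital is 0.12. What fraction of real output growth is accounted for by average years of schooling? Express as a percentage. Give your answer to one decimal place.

10.3%

Average years of schooling contributed 0.12 × 3.47 = 0.4164 pp.
Share of growth = 0.4164 / 4.03 × 100 = 10.333%.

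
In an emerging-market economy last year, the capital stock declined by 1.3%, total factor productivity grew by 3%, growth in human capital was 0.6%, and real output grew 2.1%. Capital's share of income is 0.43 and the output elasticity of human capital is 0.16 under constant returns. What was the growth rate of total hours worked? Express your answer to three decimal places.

-1.066%

Labor's share = 1 − 0.43 − 0.16 = 0.41.
gY = gA + 0.43×(-1.3) + 0.16×0.6 + 0.41×g.
0.41×g = 2.1 − 3 + 0.463 = -0.437.
g = -0.437 / 0.41 = -1.06585%.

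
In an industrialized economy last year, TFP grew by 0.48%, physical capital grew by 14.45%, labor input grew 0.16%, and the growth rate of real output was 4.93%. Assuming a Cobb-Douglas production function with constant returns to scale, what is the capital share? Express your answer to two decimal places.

gY = gA + α·gK + (1−α)·gL, so gY − gA − gL = α(gK − gL).
4.93 − 0.48 − 0.16 = α × (14.45 − 0.16).
4.29 = 14.29 α, so α = 0.3002.

The capital share is 0.30.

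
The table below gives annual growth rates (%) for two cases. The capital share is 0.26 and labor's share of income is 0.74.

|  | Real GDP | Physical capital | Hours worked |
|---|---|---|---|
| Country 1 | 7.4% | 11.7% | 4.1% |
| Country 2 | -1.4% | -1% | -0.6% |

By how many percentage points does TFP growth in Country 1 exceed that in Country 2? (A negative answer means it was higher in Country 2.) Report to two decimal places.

Labor's share = 1 − 0.26 = 0.74.
Country 1: TFP = 7.4 − 3.042 − 3.034 = 1.324%.
Country 2: TFP = -1.4 + 0.26 + 0.444 = -0.696%.
Difference = 1.324 − (-0.696) = 2.02 pp.

2.02 percentage points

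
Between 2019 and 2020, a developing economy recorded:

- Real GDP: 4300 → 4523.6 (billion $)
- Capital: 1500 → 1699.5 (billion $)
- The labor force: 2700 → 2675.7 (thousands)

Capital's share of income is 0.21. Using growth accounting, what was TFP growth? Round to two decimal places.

TFP grew 3.12%.

Real GDP growth = (4523.6 − 4300) / 4300 = 5.2%.
Capital growth = (1699.5 − 1500) / 1500 = 13.3%.
The labor force growth = (2675.7 − 2700) / 2700 = -0.9%.
Labor's share = 1 − 0.21 = 0.79.
Capital: 0.21 × 13.3 = 2.793 pp.
The labor force: 0.79 × (-0.9) = -0.711 pp.
TFP growth = 5.2 − 2.082 = 3.118%.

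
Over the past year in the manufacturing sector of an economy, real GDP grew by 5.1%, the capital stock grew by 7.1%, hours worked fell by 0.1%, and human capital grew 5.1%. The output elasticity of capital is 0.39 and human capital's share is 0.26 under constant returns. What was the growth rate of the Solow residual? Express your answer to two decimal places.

Labor's share = 1 − 0.39 − 0.26 = 0.35.
The capital stock: 0.39 × 7.1 = 2.769 pp.
Human capital: 0.26 × 5.1 = 1.326 pp.
Hours worked: 0.35 × (-0.1) = -0.035 pp.
TFP growth = 5.1 − 4.06 = 1.04%.

1.04%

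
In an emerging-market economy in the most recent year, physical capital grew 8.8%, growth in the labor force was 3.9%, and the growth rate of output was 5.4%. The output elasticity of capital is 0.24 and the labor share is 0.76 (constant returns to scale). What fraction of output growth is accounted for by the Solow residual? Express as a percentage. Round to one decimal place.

The Solow residual accounted for 6.0% of growth.

Labor's share = 1 − 0.24 = 0.76.
Physical capital: 0.24 × 8.8 = 2.112 pp.
The labor force: 0.76 × 3.9 = 2.964 pp.
TFP growth = 5.4 − 5.076 = 0.324%.
TFP share of growth = 0.324 / 5.4 × 100 = 6%.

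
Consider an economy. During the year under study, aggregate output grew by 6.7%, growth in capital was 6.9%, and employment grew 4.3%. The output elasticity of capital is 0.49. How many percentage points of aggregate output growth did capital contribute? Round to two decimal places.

Contribution = share × growth = 0.49 × 6.9 = 3.381 pp.

3.38 percentage points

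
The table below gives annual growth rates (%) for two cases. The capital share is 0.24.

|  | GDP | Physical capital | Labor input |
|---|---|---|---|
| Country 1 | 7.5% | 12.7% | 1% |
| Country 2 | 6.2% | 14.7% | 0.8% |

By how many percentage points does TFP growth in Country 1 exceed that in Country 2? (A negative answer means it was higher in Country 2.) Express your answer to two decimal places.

Labor's share = 1 − 0.24 = 0.76.
Country 1: TFP = 7.5 − 3.048 − 0.76 = 3.692%.
Country 2: TFP = 6.2 − 3.528 − 0.608 = 2.064%.
Difference = 3.692 − (2.064) = 1.628 pp.

1.63 percentage points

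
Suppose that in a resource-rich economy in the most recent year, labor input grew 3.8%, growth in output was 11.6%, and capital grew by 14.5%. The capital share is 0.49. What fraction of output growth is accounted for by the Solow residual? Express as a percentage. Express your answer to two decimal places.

22.04%

Labor's share = 1 − 0.49 = 0.51.
Capital: 0.49 × 14.5 = 7.105 pp.
Labor input: 0.51 × 3.8 = 1.938 pp.
TFP growth = 11.6 − 9.043 = 2.557%.
TFP share of growth = 2.557 / 11.6 × 100 = 22.0431%.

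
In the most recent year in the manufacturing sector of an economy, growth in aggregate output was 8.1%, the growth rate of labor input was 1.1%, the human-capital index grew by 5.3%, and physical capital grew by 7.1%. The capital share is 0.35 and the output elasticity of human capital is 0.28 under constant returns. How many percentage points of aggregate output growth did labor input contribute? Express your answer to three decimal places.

0.407 percentage points

Labor's share = 1 − 0.35 − 0.28 = 0.37.
Contribution = share × growth = 0.37 × 1.1 = 0.407 pp.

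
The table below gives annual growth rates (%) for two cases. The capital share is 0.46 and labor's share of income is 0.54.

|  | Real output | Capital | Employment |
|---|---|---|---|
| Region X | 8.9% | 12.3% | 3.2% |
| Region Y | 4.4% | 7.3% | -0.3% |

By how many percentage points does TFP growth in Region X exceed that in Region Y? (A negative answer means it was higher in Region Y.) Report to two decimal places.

Labor's share = 1 − 0.46 = 0.54.
Region X: TFP = 8.9 − 5.658 − 1.728 = 1.514%.
Region Y: TFP = 4.4 − 3.358 + 0.162 = 1.204%.
Difference = 1.514 − (1.204) = 0.31 pp.

0.31 percentage points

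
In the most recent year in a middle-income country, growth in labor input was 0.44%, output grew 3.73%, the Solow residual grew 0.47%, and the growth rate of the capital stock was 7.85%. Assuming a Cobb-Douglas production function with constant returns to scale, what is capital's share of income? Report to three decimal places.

gY = gA + α·gK + (1−α)·gL, so gY − gA − gL = α(gK − gL).
3.73 − 0.47 − 0.44 = α × (7.85 − 0.44).
2.82 = 7.41 α, so α = 0.38057.

α = 0.381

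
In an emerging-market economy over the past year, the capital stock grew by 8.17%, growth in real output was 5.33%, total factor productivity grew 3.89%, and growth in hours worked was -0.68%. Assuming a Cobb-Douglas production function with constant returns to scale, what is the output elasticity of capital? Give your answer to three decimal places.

gY = gA + α·gK + (1−α)·gL, so gY − gA − gL = α(gK − gL).
5.33 − 3.89 + 0.68 = α × (8.17 − (-0.68)).
2.12 = 8.85 α, so α = 0.23955.

0.240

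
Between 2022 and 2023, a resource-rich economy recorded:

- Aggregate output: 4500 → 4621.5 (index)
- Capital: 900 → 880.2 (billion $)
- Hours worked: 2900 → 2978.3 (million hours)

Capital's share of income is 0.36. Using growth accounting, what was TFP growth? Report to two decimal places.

1.76%

Aggregate output growth = (4621.5 − 4500) / 4500 = 2.7%.
Capital growth = (880.2 − 900) / 900 = -2.2%.
Hours worked growth = (2978.3 − 2900) / 2900 = 2.7%.
Labor's share = 1 − 0.36 = 0.64.
Capital: 0.36 × (-2.2) = -0.792 pp.
Hours worked: 0.64 × 2.7 = 1.728 pp.
TFP growth = 2.7 − 0.936 = 1.764%.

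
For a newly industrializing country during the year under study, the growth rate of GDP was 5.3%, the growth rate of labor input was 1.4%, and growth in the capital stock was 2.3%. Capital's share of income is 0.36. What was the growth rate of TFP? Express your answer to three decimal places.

3.576%

Labor's share = 1 − 0.36 = 0.64.
The capital stock: 0.36 × 2.3 = 0.828 pp.
Labor input: 0.64 × 1.4 = 0.896 pp.
TFP growth = 5.3 − 1.724 = 3.576%.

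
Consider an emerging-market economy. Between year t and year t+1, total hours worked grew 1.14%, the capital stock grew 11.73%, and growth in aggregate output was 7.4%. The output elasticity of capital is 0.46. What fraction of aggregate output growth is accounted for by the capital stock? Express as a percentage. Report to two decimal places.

The capital stock accounted for 72.92% of growth.

The capital stock contributed 0.46 × 11.73 = 5.3958 pp.
Share of growth = 5.3958 / 7.4 × 100 = 72.9162%.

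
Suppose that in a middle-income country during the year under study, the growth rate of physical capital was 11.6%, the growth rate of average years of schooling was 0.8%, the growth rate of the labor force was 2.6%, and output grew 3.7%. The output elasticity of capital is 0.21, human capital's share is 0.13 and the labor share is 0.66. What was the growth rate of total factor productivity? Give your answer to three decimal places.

-0.556%

Labor's share = 1 − 0.21 − 0.13 = 0.66.
Physical capital: 0.21 × 11.6 = 2.436 pp.
Average years of schooling: 0.13 × 0.8 = 0.104 pp.
The labor force: 0.66 × 2.6 = 1.716 pp.
TFP growth = 3.7 − 4.256 = -0.556%.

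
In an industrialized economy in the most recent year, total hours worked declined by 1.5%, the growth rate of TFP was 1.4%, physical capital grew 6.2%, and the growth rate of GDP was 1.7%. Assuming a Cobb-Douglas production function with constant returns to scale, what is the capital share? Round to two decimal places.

gY = gA + α·gK + (1−α)·gL, so gY − gA − gL = α(gK − gL).
1.7 − 1.4 + 1.5 = α × (6.2 − (-1.5)).
1.8 = 7.7 α, so α = 0.2338.

α = 0.23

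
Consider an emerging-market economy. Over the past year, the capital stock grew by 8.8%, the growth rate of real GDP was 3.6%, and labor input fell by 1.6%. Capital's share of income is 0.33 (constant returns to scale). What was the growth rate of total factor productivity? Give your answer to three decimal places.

1.768%

Labor's share = 1 − 0.33 = 0.67.
The capital stock: 0.33 × 8.8 = 2.904 pp.
Labor input: 0.67 × (-1.6) = -1.072 pp.
TFP growth = 3.6 − 1.832 = 1.768%.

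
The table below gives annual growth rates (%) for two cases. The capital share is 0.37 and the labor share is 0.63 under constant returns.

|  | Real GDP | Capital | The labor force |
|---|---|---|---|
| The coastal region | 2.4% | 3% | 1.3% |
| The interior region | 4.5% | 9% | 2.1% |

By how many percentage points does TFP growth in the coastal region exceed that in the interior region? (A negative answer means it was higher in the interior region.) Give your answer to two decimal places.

0.62 percentage points

Labor's share = 1 − 0.37 = 0.63.
The coastal region: TFP = 2.4 − 1.11 − 0.819 = 0.471%.
The interior region: TFP = 4.5 − 3.33 − 1.323 = -0.153%.
Difference = 0.471 − (-0.153) = 0.624 pp.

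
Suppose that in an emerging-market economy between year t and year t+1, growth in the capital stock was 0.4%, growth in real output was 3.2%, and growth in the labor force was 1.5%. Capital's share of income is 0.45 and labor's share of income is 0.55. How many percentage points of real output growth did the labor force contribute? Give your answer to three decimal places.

Labor's share = 1 − 0.45 = 0.55.
Contribution = share × growth = 0.55 × 1.5 = 0.825 pp.

0.825 percentage points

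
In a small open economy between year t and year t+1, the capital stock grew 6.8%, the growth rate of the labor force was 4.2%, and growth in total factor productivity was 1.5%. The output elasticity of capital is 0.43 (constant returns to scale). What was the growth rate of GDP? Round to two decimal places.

GDP growth was 6.82%.

Labor's share = 1 − 0.43 = 0.57.
The capital stock: 0.43 × 6.8 = 2.924 pp.
The labor force: 0.57 × 4.2 = 2.394 pp.
Output growth = 1.5 + 5.318 = 6.818%.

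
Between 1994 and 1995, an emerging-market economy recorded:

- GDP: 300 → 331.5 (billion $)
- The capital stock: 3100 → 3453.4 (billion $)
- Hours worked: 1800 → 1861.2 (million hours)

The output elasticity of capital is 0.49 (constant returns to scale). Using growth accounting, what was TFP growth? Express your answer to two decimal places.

GDP growth = (331.5 − 300) / 300 = 10.5%.
The capital stock growth = (3453.4 − 3100) / 3100 = 11.4%.
Hours worked growth = (1861.2 − 1800) / 1800 = 3.4%.
Labor's share = 1 − 0.49 = 0.51.
The capital stock: 0.49 × 11.4 = 5.586 pp.
Hours worked: 0.51 × 3.4 = 1.734 pp.
TFP growth = 10.5 − 7.32 = 3.18%.

TFP growth was 3.18%.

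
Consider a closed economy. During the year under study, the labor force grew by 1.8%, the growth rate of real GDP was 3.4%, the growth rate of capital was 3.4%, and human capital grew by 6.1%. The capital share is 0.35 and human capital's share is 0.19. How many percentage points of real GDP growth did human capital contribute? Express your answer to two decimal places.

Contribution = share × growth = 0.19 × 6.1 = 1.159 pp.

1.16 percentage points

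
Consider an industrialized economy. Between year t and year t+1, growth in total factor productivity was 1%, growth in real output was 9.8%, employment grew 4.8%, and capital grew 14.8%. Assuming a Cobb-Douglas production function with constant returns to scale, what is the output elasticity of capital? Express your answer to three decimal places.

0.400

gY = gA + α·gK + (1−α)·gL, so gY − gA − gL = α(gK − gL).
9.8 − 1 − 4.8 = α × (14.8 − 4.8).
4 = 10 α, so α = 0.4.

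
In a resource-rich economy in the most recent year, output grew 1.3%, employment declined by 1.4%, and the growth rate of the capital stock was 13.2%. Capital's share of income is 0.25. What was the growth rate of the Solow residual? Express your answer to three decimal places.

-0.950%

Labor's share = 1 − 0.25 = 0.75.
The capital stock: 0.25 × 13.2 = 3.3 pp.
Employment: 0.75 × (-1.4) = -1.05 pp.
TFP growth = 1.3 − 2.25 = -0.95%.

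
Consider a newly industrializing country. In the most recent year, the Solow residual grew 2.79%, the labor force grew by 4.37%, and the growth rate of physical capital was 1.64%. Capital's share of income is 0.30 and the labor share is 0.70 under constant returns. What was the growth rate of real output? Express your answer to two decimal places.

6.34%

Labor's share = 1 − 0.3 = 0.7.
Physical capital: 0.3 × 1.64 = 0.492 pp.
The labor force: 0.7 × 4.37 = 3.059 pp.
Output growth = 2.79 + 3.551 = 6.341%.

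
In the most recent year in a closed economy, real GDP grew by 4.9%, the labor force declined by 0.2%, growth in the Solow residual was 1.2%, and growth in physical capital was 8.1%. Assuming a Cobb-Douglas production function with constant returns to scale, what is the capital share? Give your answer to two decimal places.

gY = gA + α·gK + (1−α)·gL, so gY − gA − gL = α(gK − gL).
4.9 − 1.2 + 0.2 = α × (8.1 − (-0.2)).
3.9 = 8.3 α, so α = 0.4699.

0.47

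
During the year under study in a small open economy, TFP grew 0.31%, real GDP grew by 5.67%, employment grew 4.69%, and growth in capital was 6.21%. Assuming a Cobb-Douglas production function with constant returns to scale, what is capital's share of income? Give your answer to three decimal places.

0.441

gY = gA + α·gK + (1−α)·gL, so gY − gA − gL = α(gK − gL).
5.67 − 0.31 − 4.69 = α × (6.21 − 4.69).
0.67 = 1.52 α, so α = 0.44079.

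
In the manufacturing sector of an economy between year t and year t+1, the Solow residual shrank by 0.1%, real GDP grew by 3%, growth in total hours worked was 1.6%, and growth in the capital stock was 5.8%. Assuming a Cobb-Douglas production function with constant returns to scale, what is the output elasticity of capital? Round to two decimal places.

α = 0.36

gY = gA + α·gK + (1−α)·gL, so gY − gA − gL = α(gK − gL).
3 + 0.1 − 1.6 = α × (5.8 − 1.6).
1.5 = 4.2 α, so α = 0.3571.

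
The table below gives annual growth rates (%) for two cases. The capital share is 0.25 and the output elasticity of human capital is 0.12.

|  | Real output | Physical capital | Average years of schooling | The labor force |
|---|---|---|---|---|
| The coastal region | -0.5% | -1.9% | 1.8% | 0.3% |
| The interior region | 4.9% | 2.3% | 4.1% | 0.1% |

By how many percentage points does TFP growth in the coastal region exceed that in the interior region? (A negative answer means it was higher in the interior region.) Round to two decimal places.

Labor's share = 1 − 0.25 − 0.12 = 0.63.
The coastal region: TFP = -0.5 + 0.475 − 0.216 − 0.189 = -0.43%.
The interior region: TFP = 4.9 − 0.575 − 0.492 − 0.063 = 3.77%.
Difference = -0.43 − (3.77) = -4.2 pp.

-4.20 percentage points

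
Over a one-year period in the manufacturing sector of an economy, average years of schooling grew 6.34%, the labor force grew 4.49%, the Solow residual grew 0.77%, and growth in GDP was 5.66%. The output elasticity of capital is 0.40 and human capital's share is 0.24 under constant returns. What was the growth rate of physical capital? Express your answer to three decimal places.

Labor's share = 1 − 0.4 − 0.24 = 0.36.
gY = gA + 0.24×6.34 + 0.36×4.49 + 0.4×g.
0.4×g = 5.66 − 0.77 − 3.138 = 1.752.
g = 1.752 / 0.4 = 4.38%.

Physical capital growth was 4.380%.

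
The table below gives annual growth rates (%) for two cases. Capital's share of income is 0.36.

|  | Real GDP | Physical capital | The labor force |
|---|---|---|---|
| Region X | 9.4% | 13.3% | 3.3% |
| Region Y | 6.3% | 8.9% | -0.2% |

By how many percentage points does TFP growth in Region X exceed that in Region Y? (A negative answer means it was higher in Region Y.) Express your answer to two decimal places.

-0.72 percentage points

Labor's share = 1 − 0.36 = 0.64.
Region X: TFP = 9.4 − 4.788 − 2.112 = 2.5%.
Region Y: TFP = 6.3 − 3.204 + 0.128 = 3.224%.
Difference = 2.5 − (3.224) = -0.724 pp.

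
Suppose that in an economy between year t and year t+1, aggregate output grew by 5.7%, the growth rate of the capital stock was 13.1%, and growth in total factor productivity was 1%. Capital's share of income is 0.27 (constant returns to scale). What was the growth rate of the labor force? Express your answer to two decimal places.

1.59%

Labor's share = 1 − 0.27 = 0.73.
gY = gA + 0.27×13.1 + 0.73×g.
0.73×g = 5.7 − 1 − 3.537 = 1.163.
g = 1.163 / 0.73 = 1.5932%.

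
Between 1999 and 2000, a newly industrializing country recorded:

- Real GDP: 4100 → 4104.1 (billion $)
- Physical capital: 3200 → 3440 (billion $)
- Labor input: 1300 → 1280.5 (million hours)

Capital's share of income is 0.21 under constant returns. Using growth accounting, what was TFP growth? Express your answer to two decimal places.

-0.29%

Real GDP growth = (4104.1 − 4100) / 4100 = 0.1%.
Physical capital growth = (3440 − 3200) / 3200 = 7.5%.
Labor input growth = (1280.5 − 1300) / 1300 = -1.5%.
Labor's share = 1 − 0.21 = 0.79.
Physical capital: 0.21 × 7.5 = 1.575 pp.
Labor input: 0.79 × (-1.5) = -1.185 pp.
TFP growth = 0.1 − 0.39 = -0.29%.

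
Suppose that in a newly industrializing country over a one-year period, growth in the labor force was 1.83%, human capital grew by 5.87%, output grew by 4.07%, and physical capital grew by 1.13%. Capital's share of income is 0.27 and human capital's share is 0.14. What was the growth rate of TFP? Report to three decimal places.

TFP growth was 1.863%.

Labor's share = 1 − 0.27 − 0.14 = 0.59.
Physical capital: 0.27 × 1.13 = 0.3051 pp.
Human capital: 0.14 × 5.87 = 0.8218 pp.
The labor force: 0.59 × 1.83 = 1.0797 pp.
TFP growth = 4.07 − 2.2066 = 1.8634%.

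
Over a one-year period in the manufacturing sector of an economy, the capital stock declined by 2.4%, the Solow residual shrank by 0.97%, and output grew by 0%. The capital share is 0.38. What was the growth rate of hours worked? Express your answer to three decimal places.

Hours worked grew 3.035%.

Labor's share = 1 − 0.38 = 0.62.
gY = gA + 0.38×(-2.4) + 0.62×g.
0.62×g = 0 + 0.97 + 0.912 = 1.882.
g = 1.882 / 0.62 = 3.03548%.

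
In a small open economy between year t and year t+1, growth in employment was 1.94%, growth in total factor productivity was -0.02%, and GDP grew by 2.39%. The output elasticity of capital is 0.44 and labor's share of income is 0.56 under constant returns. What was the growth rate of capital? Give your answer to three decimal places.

Labor's share = 1 − 0.44 = 0.56.
gY = gA + 0.56×1.94 + 0.44×g.
0.44×g = 2.39 + 0.02 − 1.0864 = 1.3236.
g = 1.3236 / 0.44 = 3.00818%.

Capital growth was 3.008%.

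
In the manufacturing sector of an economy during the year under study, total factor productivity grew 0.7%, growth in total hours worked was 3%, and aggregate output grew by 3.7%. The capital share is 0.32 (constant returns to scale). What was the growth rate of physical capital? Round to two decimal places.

Labor's share = 1 − 0.32 = 0.68.
gY = gA + 0.68×3 + 0.32×g.
0.32×g = 3.7 − 0.7 − 2.04 = 0.96.
g = 0.96 / 0.32 = 3%.

Physical capital growth was 3.00%.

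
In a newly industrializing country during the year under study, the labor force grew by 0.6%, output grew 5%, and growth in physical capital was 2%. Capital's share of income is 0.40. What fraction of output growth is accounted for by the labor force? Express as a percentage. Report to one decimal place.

Labor's share = 1 − 0.4 = 0.6.
The labor force contributed 0.6 × 0.6 = 0.36 pp.
Share of growth = 0.36 / 5 × 100 = 7.2%.

The labor force accounted for 7.2% of growth.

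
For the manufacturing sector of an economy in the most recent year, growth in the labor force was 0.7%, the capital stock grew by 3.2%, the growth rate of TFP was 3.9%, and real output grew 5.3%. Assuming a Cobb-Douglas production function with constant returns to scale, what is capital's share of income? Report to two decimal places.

gY = gA + α·gK + (1−α)·gL, so gY − gA − gL = α(gK − gL).
5.3 − 3.9 − 0.7 = α × (3.2 − 0.7).
0.7 = 2.5 α, so α = 0.28.

Capital's share of income is 0.28.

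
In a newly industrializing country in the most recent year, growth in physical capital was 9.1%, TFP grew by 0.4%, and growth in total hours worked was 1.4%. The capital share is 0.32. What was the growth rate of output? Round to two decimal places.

Labor's share = 1 − 0.32 = 0.68.
Physical capital: 0.32 × 9.1 = 2.912 pp.
Total hours worked: 0.68 × 1.4 = 0.952 pp.
Output growth = 0.4 + 3.864 = 4.264%.

4.26%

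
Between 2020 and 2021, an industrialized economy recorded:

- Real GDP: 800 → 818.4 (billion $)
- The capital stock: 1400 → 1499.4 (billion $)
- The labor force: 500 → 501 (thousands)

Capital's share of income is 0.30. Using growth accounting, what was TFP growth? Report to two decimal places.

Real GDP growth = (818.4 − 800) / 800 = 2.3%.
The capital stock growth = (1499.4 − 1400) / 1400 = 7.1%.
The labor force growth = (501 − 500) / 500 = 0.2%.
Labor's share = 1 − 0.3 = 0.7.
The capital stock: 0.3 × 7.1 = 2.13 pp.
The labor force: 0.7 × 0.2 = 0.14 pp.
TFP growth = 2.3 − 2.27 = 0.03%.

TFP grew 0.03%.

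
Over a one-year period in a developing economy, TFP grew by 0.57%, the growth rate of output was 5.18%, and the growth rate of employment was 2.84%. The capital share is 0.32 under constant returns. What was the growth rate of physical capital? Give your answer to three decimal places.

8.371%

Labor's share = 1 − 0.32 = 0.68.
gY = gA + 0.68×2.84 + 0.32×g.
0.32×g = 5.18 − 0.57 − 1.9312 = 2.6788.
g = 2.6788 / 0.32 = 8.37125%.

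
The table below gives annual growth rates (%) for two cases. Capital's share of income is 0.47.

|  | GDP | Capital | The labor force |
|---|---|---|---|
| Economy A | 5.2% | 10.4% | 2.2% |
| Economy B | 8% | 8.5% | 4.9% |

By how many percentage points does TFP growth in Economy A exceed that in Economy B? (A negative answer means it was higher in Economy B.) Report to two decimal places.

Labor's share = 1 − 0.47 = 0.53.
Economy A: TFP = 5.2 − 4.888 − 1.166 = -0.854%.
Economy B: TFP = 8 − 3.995 − 2.597 = 1.408%.
Difference = -0.854 − (1.408) = -2.262 pp.

-2.26 percentage points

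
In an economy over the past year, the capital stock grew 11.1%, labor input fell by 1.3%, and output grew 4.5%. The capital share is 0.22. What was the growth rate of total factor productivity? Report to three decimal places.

Labor's share = 1 − 0.22 = 0.78.
The capital stock: 0.22 × 11.1 = 2.442 pp.
Labor input: 0.78 × (-1.3) = -1.014 pp.
TFP growth = 4.5 − 1.428 = 3.072%.

3.072%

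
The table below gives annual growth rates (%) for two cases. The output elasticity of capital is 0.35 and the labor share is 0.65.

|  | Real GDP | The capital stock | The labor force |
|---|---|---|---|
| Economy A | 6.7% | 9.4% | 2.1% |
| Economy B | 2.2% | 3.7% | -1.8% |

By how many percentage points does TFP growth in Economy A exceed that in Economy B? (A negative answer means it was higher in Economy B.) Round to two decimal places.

-0.03 percentage points

Labor's share = 1 − 0.35 = 0.65.
Economy A: TFP = 6.7 − 3.29 − 1.365 = 2.045%.
Economy B: TFP = 2.2 − 1.295 + 1.17 = 2.075%.
Difference = 2.045 − (2.075) = -0.03 pp.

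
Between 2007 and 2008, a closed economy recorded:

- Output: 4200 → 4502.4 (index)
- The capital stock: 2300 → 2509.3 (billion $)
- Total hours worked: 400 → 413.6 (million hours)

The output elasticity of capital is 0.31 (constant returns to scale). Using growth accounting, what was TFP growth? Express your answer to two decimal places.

TFP grew 2.03%.

Output growth = (4502.4 − 4200) / 4200 = 7.2%.
The capital stock growth = (2509.3 − 2300) / 2300 = 9.1%.
Total hours worked growth = (413.6 − 400) / 400 = 3.4%.
Labor's share = 1 − 0.31 = 0.69.
The capital stock: 0.31 × 9.1 = 2.821 pp.
Total hours worked: 0.69 × 3.4 = 2.346 pp.
TFP growth = 7.2 − 5.167 = 2.033%.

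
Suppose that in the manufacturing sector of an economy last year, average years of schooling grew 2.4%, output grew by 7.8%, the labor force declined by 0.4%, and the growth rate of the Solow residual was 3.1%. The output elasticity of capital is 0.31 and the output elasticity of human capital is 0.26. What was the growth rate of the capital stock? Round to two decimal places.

Labor's share = 1 − 0.31 − 0.26 = 0.43.
gY = gA + 0.26×2.4 + 0.43×(-0.4) + 0.31×g.
0.31×g = 7.8 − 3.1 − 0.452 = 4.248.
g = 4.248 / 0.31 = 13.7032%.

13.70%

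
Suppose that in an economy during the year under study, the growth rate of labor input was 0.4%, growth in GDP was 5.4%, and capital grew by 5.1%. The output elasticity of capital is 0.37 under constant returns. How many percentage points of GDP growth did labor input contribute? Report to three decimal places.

0.252

Labor's share = 1 − 0.37 = 0.63.
Contribution = share × growth = 0.63 × 0.4 = 0.252 pp.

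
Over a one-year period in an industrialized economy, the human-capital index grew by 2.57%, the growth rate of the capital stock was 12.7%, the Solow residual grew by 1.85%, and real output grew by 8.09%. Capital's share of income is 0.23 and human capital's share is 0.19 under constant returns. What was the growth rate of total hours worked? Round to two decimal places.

Total hours worked grew 4.88%.

Labor's share = 1 − 0.23 − 0.19 = 0.58.
gY = gA + 0.23×12.7 + 0.19×2.57 + 0.58×g.
0.58×g = 8.09 − 1.85 − 3.4093 = 2.8307.
g = 2.8307 / 0.58 = 4.8805%.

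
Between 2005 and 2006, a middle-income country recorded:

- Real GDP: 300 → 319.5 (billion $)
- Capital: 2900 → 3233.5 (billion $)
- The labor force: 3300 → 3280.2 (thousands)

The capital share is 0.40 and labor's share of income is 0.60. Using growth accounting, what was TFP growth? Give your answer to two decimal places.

Real GDP growth = (319.5 − 300) / 300 = 6.5%.
Capital growth = (3233.5 − 2900) / 2900 = 11.5%.
The labor force growth = (3280.2 − 3300) / 3300 = -0.6%.
Labor's share = 1 − 0.4 = 0.6.
Capital: 0.4 × 11.5 = 4.6 pp.
The labor force: 0.6 × (-0.6) = -0.36 pp.
TFP growth = 6.5 − 4.24 = 2.26%.

TFP grew 2.26%.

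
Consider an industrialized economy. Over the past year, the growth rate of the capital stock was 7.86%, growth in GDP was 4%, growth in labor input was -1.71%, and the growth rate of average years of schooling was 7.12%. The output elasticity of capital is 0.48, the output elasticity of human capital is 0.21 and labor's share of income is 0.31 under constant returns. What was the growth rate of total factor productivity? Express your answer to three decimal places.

Labor's share = 1 − 0.48 − 0.21 = 0.31.
The capital stock: 0.48 × 7.86 = 3.7728 pp.
Average years of schooling: 0.21 × 7.12 = 1.4952 pp.
Labor input: 0.31 × (-1.71) = -0.5301 pp.
TFP growth = 4 − 4.7379 = -0.7379%.

-0.738%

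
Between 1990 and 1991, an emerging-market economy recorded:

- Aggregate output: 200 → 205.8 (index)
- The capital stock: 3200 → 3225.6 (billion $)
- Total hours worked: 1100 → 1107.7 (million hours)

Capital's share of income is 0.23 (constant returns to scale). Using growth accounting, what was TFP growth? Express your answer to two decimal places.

2.18%

Aggregate output growth = (205.8 − 200) / 200 = 2.9%.
The capital stock growth = (3225.6 − 3200) / 3200 = 0.8%.
Total hours worked growth = (1107.7 − 1100) / 1100 = 0.7%.
Labor's share = 1 − 0.23 = 0.77.
The capital stock: 0.23 × 0.8 = 0.184 pp.
Total hours worked: 0.77 × 0.7 = 0.539 pp.
TFP growth = 2.9 − 0.723 = 2.177%.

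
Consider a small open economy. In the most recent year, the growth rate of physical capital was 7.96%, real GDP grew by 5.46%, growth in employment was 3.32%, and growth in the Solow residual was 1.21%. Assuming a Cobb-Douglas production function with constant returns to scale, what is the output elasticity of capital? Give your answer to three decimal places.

0.200

gY = gA + α·gK + (1−α)·gL, so gY − gA − gL = α(gK − gL).
5.46 − 1.21 − 3.32 = α × (7.96 − 3.32).
0.93 = 4.64 α, so α = 0.20043.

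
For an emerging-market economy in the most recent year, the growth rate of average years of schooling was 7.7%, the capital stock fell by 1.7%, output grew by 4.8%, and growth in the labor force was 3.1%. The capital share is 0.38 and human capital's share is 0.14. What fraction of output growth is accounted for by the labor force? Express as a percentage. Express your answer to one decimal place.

31.0%

Labor's share = 1 − 0.38 − 0.14 = 0.48.
The labor force contributed 0.48 × 3.1 = 1.488 pp.
Share of growth = 1.488 / 4.8 × 100 = 31%.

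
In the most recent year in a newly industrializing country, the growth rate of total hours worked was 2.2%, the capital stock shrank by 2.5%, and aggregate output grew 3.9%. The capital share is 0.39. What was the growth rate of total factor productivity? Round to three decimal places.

3.533%

Labor's share = 1 − 0.39 = 0.61.
The capital stock: 0.39 × (-2.5) = -0.975 pp.
Total hours worked: 0.61 × 2.2 = 1.342 pp.
TFP growth = 3.9 − 0.367 = 3.533%.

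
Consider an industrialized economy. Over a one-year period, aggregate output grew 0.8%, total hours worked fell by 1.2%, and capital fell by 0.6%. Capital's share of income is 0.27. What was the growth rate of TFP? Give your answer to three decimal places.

1.838%

Labor's share = 1 − 0.27 = 0.73.
Capital: 0.27 × (-0.6) = -0.162 pp.
Total hours worked: 0.73 × (-1.2) = -0.876 pp.
TFP growth = 0.8 + 1.038 = 1.838%.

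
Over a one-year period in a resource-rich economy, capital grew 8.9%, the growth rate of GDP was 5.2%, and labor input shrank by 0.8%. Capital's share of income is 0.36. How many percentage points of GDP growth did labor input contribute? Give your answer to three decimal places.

-0.512 percentage points

Labor's share = 1 − 0.36 = 0.64.
Contribution = share × growth = 0.64 × (-0.8) = -0.512 pp.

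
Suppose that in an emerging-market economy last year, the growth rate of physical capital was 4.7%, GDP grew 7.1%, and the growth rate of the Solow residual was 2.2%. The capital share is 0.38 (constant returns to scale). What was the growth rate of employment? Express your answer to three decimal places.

5.023%

Labor's share = 1 − 0.38 = 0.62.
gY = gA + 0.38×4.7 + 0.62×g.
0.62×g = 7.1 − 2.2 − 1.786 = 3.114.
g = 3.114 / 0.62 = 5.02258%.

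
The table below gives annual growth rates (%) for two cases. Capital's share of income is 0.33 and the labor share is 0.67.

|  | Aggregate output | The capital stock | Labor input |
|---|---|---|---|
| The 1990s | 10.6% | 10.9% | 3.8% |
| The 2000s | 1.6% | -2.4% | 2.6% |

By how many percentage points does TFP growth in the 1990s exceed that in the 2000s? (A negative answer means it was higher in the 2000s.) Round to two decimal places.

Labor's share = 1 − 0.33 = 0.67.
The 1990s: TFP = 10.6 − 3.597 − 2.546 = 4.457%.
The 2000s: TFP = 1.6 + 0.792 − 1.742 = 0.65%.
Difference = 4.457 − (0.65) = 3.807 pp.

3.81 percentage points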